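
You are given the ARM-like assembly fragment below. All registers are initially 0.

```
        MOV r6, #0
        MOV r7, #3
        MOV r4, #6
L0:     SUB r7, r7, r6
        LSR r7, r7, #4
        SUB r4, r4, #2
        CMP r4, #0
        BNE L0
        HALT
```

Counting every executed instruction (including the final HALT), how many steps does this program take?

19

after MOV r6, #0: r6=0
after MOV r7, #3: r7=3
after MOV r4, #6: r4=6
after SUB r7, r7, r6: r7=3-0=3
after LSR r7, r7, #4: r7=3>>4=0
after SUB r4, r4, #2: r4=6-2=4
CMP r4, #0  (cmp 4,0)
BNE L0: taken
after SUB r7, r7, r6: r7=0-0=0
after LSR r7, r7, #4: r7=0>>4=0
after SUB r4, r4, #2: r4=4-2=2
CMP r4, #0  (cmp 2,0)
BNE L0: taken
after SUB r7, r7, r6: r7=0-0=0
after LSR r7, r7, #4: r7=0>>4=0
after SUB r4, r4, #2: r4=2-2=0
CMP r4, #0  (cmp 0,0)
BNE L0: not taken
halt.
Total executed instructions: 19.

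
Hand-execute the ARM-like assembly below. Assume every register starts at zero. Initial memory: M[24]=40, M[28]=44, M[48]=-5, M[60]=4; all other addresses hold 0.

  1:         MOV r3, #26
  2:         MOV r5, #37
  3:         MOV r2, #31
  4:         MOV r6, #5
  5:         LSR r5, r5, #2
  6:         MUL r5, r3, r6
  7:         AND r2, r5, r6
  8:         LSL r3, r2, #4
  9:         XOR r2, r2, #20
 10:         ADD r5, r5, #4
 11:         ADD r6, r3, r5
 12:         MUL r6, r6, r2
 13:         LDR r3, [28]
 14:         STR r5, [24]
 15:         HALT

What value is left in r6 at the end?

r3=26
r5=37
r2=31
r6=5
r5=37>>2=9
r5=26*5=130
r2=130&5=0
r3=0<<4=0
r2=0^20=20
r5=130+4=134
r6=0+134=134
r6=134*20=2680
r3=M[28]=44
STR r5, [24] → M[24]=134
halt.

2680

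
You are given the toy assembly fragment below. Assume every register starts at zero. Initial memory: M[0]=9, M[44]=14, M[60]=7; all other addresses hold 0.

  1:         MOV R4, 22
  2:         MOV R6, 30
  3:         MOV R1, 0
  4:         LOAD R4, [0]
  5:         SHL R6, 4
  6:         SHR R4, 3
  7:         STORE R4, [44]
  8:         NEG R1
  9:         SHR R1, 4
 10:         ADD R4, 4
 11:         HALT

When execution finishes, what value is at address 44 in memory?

R4=22
R6=30
R1=0
R4=M[0]=9
R6=30<<4=480
R4=9>>3=1
STORE R4, [44] → M[44]=1
R1=-(0)=0
R1=0>>4=0
R4=1+4=5
halt.

1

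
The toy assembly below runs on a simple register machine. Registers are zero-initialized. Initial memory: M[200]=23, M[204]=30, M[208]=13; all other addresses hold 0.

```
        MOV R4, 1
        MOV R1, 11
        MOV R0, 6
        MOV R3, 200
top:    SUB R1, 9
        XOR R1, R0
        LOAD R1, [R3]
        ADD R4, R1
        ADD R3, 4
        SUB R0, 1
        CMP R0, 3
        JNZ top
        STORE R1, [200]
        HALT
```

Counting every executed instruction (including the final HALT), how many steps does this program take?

30

after MOV R4, 1: R4=1
after MOV R1, 11: R1=11
after MOV R0, 6: R0=6
after MOV R3, 200: R3=200
after SUB R1, 9: R1=11-9=2
after XOR R1, R0: R1=2^6=4
after LOAD R1, [R3]: R1=M[200]=23
after ADD R4, R1: R4=1+23=24
after ADD R3, 4: R3=200+4=204
after SUB R0, 1: R0=6-1=5
CMP R0, 3  (cmp 5,3)
JNZ top: taken
after SUB R1, 9: R1=23-9=14
after XOR R1, R0: R1=14^5=11
after LOAD R1, [R3]: R1=M[204]=30
after ADD R4, R1: R4=24+30=54
after ADD R3, 4: R3=204+4=208
after SUB R0, 1: R0=5-1=4
CMP R0, 3  (cmp 4,3)
JNZ top: taken
after SUB R1, 9: R1=30-9=21
after XOR R1, R0: R1=21^4=17
after LOAD R1, [R3]: R1=M[208]=13
after ADD R4, R1: R4=54+13=67
after ADD R3, 4: R3=208+4=212
after SUB R0, 1: R0=4-1=3
CMP R0, 3  (cmp 3,3)
JNZ top: not taken
STORE R1, [200] → M[200]=13
halt.
Total executed instructions: 30.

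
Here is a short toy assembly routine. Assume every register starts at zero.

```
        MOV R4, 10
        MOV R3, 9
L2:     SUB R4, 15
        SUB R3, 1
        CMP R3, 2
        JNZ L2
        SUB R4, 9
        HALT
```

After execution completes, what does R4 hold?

-104

MOV R4, 10 → R4=10
MOV R3, 9 → R3=9
SUB R4, 15 → R4=10-15=-5
SUB R3, 1 → R3=9-1=8
CMP R3, 2  (cmp 8,2)
JNZ L2: taken
SUB R4, 15 → R4=(-5)-15=-20
SUB R3, 1 → R3=8-1=7
CMP R3, 2  (cmp 7,2)
JNZ L2: taken
SUB R4, 15 → R4=(-20)-15=-35
SUB R3, 1 → R3=7-1=6
CMP R3, 2  (cmp 6,2)
JNZ L2: taken
SUB R4, 15 → R4=(-35)-15=-50
SUB R3, 1 → R3=6-1=5
CMP R3, 2  (cmp 5,2)
JNZ L2: taken
SUB R4, 15 → R4=(-50)-15=-65
SUB R3, 1 → R3=5-1=4
CMP R3, 2  (cmp 4,2)
JNZ L2: taken
SUB R4, 15 → R4=(-65)-15=-80
SUB R3, 1 → R3=4-1=3
CMP R3, 2  (cmp 3,2)
JNZ L2: taken
SUB R4, 15 → R4=(-80)-15=-95
SUB R3, 1 → R3=3-1=2
CMP R3, 2  (cmp 2,2)
JNZ L2: not taken
SUB R4, 9 → R4=(-95)-9=-104
halt.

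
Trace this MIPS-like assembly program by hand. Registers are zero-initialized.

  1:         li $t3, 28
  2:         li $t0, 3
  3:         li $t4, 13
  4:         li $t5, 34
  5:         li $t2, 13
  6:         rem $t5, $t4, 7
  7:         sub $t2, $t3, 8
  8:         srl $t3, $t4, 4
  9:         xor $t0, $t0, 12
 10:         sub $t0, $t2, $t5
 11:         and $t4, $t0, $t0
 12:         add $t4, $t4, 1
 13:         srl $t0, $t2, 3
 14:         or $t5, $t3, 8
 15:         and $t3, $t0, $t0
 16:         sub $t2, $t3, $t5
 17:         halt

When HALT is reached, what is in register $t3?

$t3=28
$t0=3
$t4=13
$t5=34
$t2=13
$t5=13%7=6
$t2=28-8=20
$t3=13>>4=0
$t0=3^12=15
$t0=20-6=14
$t4=14&14=14
$t4=14+1=15
$t0=20>>3=2
$t5=0|8=8
$t3=2&2=2
$t2=2-8=-6
halt.

2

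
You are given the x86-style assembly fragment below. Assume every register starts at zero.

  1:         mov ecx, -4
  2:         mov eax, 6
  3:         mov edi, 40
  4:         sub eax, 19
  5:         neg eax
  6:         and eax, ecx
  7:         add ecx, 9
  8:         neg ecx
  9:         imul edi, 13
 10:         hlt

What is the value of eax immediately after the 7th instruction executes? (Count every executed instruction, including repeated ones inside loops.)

12

after mov ecx, -4: ecx=-4
after mov eax, 6: eax=6
after mov edi, 40: edi=40
after sub eax, 19: eax=6-19=-13
after neg eax: eax=-(-13)=13
after and eax, ecx: eax=13&(-4)=12
after add ecx, 9: ecx=(-4)+9=5
After step 7: eax = 12.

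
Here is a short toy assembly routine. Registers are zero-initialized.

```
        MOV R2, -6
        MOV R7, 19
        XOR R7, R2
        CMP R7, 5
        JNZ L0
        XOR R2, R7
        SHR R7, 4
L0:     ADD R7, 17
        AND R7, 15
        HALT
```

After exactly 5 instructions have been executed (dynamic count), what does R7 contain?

R2=-6
R7=19
R7=19^(-6)=-23
CMP R7, 5  (cmp -23,5)
JNZ L0: taken
After step 5: R7 = -23.

-23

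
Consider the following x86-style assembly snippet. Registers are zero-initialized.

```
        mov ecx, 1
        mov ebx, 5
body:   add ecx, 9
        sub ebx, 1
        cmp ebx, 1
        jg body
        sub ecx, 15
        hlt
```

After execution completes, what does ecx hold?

22

ecx=1
ebx=5
ecx=1+9=10
ebx=5-1=4
cmp ebx, 1  (cmp 4,1)
jg body: taken
ecx=10+9=19
ebx=4-1=3
cmp ebx, 1  (cmp 3,1)
jg body: taken
ecx=19+9=28
ebx=3-1=2
cmp ebx, 1  (cmp 2,1)
jg body: taken
ecx=28+9=37
ebx=2-1=1
cmp ebx, 1  (cmp 1,1)
jg body: not taken
ecx=37-15=22
halt.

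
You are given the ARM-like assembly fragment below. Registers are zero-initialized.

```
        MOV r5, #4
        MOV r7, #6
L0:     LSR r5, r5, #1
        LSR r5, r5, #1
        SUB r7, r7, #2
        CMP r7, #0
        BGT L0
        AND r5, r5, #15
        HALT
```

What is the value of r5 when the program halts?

0

after MOV r5, #4: r5=4
after MOV r7, #6: r7=6
after LSR r5, r5, #1: r5=4>>1=2
after LSR r5, r5, #1: r5=2>>1=1
after SUB r7, r7, #2: r7=6-2=4
CMP r7, #0  (cmp 4,0)
BGT L0: taken
after LSR r5, r5, #1: r5=1>>1=0
after LSR r5, r5, #1: r5=0>>1=0
after SUB r7, r7, #2: r7=4-2=2
CMP r7, #0  (cmp 2,0)
BGT L0: taken
after LSR r5, r5, #1: r5=0>>1=0
after LSR r5, r5, #1: r5=0>>1=0
after SUB r7, r7, #2: r7=2-2=0
CMP r7, #0  (cmp 0,0)
BGT L0: not taken
after AND r5, r5, #15: r5=0&15=0
halt.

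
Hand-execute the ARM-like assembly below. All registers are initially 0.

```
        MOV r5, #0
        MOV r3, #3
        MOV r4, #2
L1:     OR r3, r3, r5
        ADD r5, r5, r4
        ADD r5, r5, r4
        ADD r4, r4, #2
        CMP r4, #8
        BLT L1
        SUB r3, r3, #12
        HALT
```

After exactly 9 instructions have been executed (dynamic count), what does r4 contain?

4

MOV r5, #0 → r5=0
MOV r3, #3 → r3=3
MOV r4, #2 → r4=2
OR r3, r3, r5 → r3=3|0=3
ADD r5, r5, r4 → r5=0+2=2
ADD r5, r5, r4 → r5=2+2=4
ADD r4, r4, #2 → r4=2+2=4
CMP r4, #8  (cmp 4,8)
BLT L1: taken
After step 9: r4 = 4.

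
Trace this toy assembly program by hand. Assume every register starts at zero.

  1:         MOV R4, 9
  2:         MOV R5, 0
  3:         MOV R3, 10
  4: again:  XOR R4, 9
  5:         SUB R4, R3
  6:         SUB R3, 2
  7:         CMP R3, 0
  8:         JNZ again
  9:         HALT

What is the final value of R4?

-30

MOV R4, 9 → R4=9
MOV R5, 0 → R5=0
MOV R3, 10 → R3=10
XOR R4, 9 → R4=9^9=0
SUB R4, R3 → R4=0-10=-10
SUB R3, 2 → R3=10-2=8
CMP R3, 0  (cmp 8,0)
JNZ again: taken
XOR R4, 9 → R4=(-10)^9=-1
SUB R4, R3 → R4=(-1)-8=-9
SUB R3, 2 → R3=8-2=6
CMP R3, 0  (cmp 6,0)
JNZ again: taken
XOR R4, 9 → R4=(-9)^9=-2
SUB R4, R3 → R4=(-2)-6=-8
SUB R3, 2 → R3=6-2=4
CMP R3, 0  (cmp 4,0)
JNZ again: taken
XOR R4, 9 → R4=(-8)^9=-15
SUB R4, R3 → R4=(-15)-4=-19
SUB R3, 2 → R3=4-2=2
CMP R3, 0  (cmp 2,0)
JNZ again: taken
XOR R4, 9 → R4=(-19)^9=-28
SUB R4, R3 → R4=(-28)-2=-30
SUB R3, 2 → R3=2-2=0
CMP R3, 0  (cmp 0,0)
JNZ again: not taken
halt.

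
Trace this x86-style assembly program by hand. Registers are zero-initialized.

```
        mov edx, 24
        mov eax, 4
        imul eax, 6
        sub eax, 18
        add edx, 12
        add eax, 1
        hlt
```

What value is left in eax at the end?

7

mov edx, 24 → edx=24
mov eax, 4 → eax=4
imul eax, 6 → eax=4*6=24
sub eax, 18 → eax=24-18=6
add edx, 12 → edx=24+12=36
add eax, 1 → eax=6+1=7
halt.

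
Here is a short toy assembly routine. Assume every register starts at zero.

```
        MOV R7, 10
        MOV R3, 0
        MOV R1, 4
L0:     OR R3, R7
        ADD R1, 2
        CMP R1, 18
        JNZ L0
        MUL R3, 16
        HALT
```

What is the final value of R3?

R7=10
R3=0
R1=4
R3=0|10=10
R1=4+2=6
CMP R1, 18  (cmp 6,18)
JNZ L0: taken
R3=10|10=10
R1=6+2=8
CMP R1, 18  (cmp 8,18)
JNZ L0: taken
R3=10|10=10
R1=8+2=10
CMP R1, 18  (cmp 10,18)
JNZ L0: taken
R3=10|10=10
R1=10+2=12
CMP R1, 18  (cmp 12,18)
JNZ L0: taken
R3=10|10=10
R1=12+2=14
CMP R1, 18  (cmp 14,18)
JNZ L0: taken
R3=10|10=10
R1=14+2=16
CMP R1, 18  (cmp 16,18)
JNZ L0: taken
R3=10|10=10
R1=16+2=18
CMP R1, 18  (cmp 18,18)
JNZ L0: not taken
R3=10*16=160
halt.

160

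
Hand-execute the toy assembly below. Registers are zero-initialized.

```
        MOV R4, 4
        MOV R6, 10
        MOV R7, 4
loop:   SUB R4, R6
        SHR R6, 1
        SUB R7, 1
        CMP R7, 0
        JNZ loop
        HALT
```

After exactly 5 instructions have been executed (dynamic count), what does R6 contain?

5

MOV R4, 4 → R4=4
MOV R6, 10 → R6=10
MOV R7, 4 → R7=4
SUB R4, R6 → R4=4-10=-6
SHR R6, 1 → R6=10>>1=5
After step 5: R6 = 5.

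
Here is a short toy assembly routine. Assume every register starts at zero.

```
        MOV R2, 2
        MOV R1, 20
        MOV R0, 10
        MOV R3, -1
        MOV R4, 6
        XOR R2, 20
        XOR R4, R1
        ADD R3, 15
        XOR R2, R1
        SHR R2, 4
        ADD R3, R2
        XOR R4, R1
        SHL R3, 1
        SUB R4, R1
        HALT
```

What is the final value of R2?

R2=2
R1=20
R0=10
R3=-1
R4=6
R2=2^20=22
R4=6^20=18
R3=(-1)+15=14
R2=22^20=2
R2=2>>4=0
R3=14+0=14
R4=18^20=6
R3=14<<1=28
R4=6-20=-14
halt.

0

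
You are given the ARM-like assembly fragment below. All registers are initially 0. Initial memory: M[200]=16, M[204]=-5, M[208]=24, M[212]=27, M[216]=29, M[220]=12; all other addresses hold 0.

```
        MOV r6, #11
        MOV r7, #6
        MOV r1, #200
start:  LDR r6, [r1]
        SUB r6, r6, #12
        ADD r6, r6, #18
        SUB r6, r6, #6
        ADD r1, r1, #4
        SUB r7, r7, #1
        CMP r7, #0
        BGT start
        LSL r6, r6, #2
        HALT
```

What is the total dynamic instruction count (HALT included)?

r6=11
r7=6
r1=200
r6=M[200]=16
r6=16-12=4
r6=4+18=22
r6=22-6=16
r1=200+4=204
r7=6-1=5
CMP r7, #0  (cmp 5,0)
BGT start: taken
r6=M[204]=-5
r6=(-5)-12=-17
r6=(-17)+18=1
r6=1-6=-5
r1=204+4=208
r7=5-1=4
CMP r7, #0  (cmp 4,0)
BGT start: taken
r6=M[208]=24
r6=24-12=12
r6=12+18=30
r6=30-6=24
r1=208+4=212
r7=4-1=3
CMP r7, #0  (cmp 3,0)
BGT start: taken
r6=M[212]=27
r6=27-12=15
r6=15+18=33
r6=33-6=27
r1=212+4=216
r7=3-1=2
CMP r7, #0  (cmp 2,0)
BGT start: taken
r6=M[216]=29
r6=29-12=17
r6=17+18=35
r6=35-6=29
r1=216+4=220
r7=2-1=1
CMP r7, #0  (cmp 1,0)
BGT start: taken
r6=M[220]=12
r6=12-12=0
r6=0+18=18
r6=18-6=12
r1=220+4=224
r7=1-1=0
CMP r7, #0  (cmp 0,0)
BGT start: not taken
r6=12<<2=48
halt.
Total executed instructions: 53.

53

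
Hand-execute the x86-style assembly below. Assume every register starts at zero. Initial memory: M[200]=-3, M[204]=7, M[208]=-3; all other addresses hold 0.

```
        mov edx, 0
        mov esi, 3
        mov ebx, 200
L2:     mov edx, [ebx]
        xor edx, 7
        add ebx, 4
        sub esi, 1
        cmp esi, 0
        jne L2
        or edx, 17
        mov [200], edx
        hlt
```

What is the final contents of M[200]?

-5

edx=0
esi=3
ebx=200
edx=M[200]=-3
edx=(-3)^7=-6
ebx=200+4=204
esi=3-1=2
cmp esi, 0  (cmp 2,0)
jne L2: taken
edx=M[204]=7
edx=7^7=0
ebx=204+4=208
esi=2-1=1
cmp esi, 0  (cmp 1,0)
jne L2: taken
edx=M[208]=-3
edx=(-3)^7=-6
ebx=208+4=212
esi=1-1=0
cmp esi, 0  (cmp 0,0)
jne L2: not taken
edx=(-6)|17=-5
mov [200], edx → M[200]=-5
halt.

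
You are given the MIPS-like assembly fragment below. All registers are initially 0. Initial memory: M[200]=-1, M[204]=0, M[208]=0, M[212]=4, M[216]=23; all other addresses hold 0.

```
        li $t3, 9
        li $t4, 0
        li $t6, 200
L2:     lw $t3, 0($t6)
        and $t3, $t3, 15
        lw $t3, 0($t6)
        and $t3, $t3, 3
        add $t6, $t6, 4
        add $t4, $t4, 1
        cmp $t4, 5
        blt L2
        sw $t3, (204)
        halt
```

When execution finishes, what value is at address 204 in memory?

li $t3, 9 → $t3=9
li $t4, 0 → $t4=0
li $t6, 200 → $t6=200
lw $t3, 0($t6) → $t3=M[200]=-1
and $t3, $t3, 15 → $t3=(-1)&15=15
lw $t3, 0($t6) → $t3=M[200]=-1
and $t3, $t3, 3 → $t3=(-1)&3=3
add $t6, $t6, 4 → $t6=200+4=204
add $t4, $t4, 1 → $t4=0+1=1
cmp $t4, 5  (cmp 1,5)
blt L2: taken
lw $t3, 0($t6) → $t3=M[204]=0
and $t3, $t3, 15 → $t3=0&15=0
lw $t3, 0($t6) → $t3=M[204]=0
and $t3, $t3, 3 → $t3=0&3=0
add $t6, $t6, 4 → $t6=204+4=208
add $t4, $t4, 1 → $t4=1+1=2
cmp $t4, 5  (cmp 2,5)
blt L2: taken
lw $t3, 0($t6) → $t3=M[208]=0
and $t3, $t3, 15 → $t3=0&15=0
lw $t3, 0($t6) → $t3=M[208]=0
and $t3, $t3, 3 → $t3=0&3=0
add $t6, $t6, 4 → $t6=208+4=212
add $t4, $t4, 1 → $t4=2+1=3
cmp $t4, 5  (cmp 3,5)
blt L2: taken
lw $t3, 0($t6) → $t3=M[212]=4
and $t3, $t3, 15 → $t3=4&15=4
lw $t3, 0($t6) → $t3=M[212]=4
and $t3, $t3, 3 → $t3=4&3=0
add $t6, $t6, 4 → $t6=212+4=216
add $t4, $t4, 1 → $t4=3+1=4
cmp $t4, 5  (cmp 4,5)
blt L2: taken
lw $t3, 0($t6) → $t3=M[216]=23
and $t3, $t3, 15 → $t3=23&15=7
lw $t3, 0($t6) → $t3=M[216]=23
and $t3, $t3, 3 → $t3=23&3=3
add $t6, $t6, 4 → $t6=216+4=220
add $t4, $t4, 1 → $t4=4+1=5
cmp $t4, 5  (cmp 5,5)
blt L2: not taken
sw $t3, (204) → M[204]=3
halt.

3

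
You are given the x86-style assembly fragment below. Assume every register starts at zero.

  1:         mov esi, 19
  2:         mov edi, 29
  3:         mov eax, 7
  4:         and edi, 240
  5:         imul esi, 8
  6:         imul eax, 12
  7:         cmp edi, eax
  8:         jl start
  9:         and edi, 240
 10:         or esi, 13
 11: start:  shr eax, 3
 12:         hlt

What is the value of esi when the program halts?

mov esi, 19 → esi=19
mov edi, 29 → edi=29
mov eax, 7 → eax=7
and edi, 240 → edi=29&240=16
imul esi, 8 → esi=19*8=152
imul eax, 12 → eax=7*12=84
cmp edi, eax  (cmp 16,84)
jl start: taken
shr eax, 3 → eax=84>>3=10
halt.

152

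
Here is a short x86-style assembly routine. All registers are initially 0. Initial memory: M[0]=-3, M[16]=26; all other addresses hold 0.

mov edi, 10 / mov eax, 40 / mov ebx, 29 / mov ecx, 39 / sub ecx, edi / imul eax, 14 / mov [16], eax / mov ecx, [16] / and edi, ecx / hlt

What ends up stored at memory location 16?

edi=10
eax=40
ebx=29
ecx=39
ecx=39-10=29
eax=40*14=560
mov [16], eax → M[16]=560
ecx=M[16]=560
edi=10&560=0
halt.

560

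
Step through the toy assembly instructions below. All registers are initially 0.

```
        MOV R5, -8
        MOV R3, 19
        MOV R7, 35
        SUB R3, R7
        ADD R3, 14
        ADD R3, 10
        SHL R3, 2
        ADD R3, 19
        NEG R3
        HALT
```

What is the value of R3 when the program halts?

after MOV R5, -8: R5=-8
after MOV R3, 19: R3=19
after MOV R7, 35: R7=35
after SUB R3, R7: R3=19-35=-16
after ADD R3, 14: R3=(-16)+14=-2
after ADD R3, 10: R3=(-2)+10=8
after SHL R3, 2: R3=8<<2=32
after ADD R3, 19: R3=32+19=51
after NEG R3: R3=-(51)=-51
halt.

-51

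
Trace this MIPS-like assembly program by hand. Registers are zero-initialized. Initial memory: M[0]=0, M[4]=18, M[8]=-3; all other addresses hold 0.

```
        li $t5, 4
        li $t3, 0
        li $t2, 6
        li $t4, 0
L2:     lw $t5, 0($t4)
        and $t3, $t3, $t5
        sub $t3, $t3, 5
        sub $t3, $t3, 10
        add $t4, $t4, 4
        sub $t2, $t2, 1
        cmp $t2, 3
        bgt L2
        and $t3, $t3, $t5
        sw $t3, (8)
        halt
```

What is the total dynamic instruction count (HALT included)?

li $t5, 4 → $t5=4
li $t3, 0 → $t3=0
li $t2, 6 → $t2=6
li $t4, 0 → $t4=0
lw $t5, 0($t4) → $t5=M[0]=0
and $t3, $t3, $t5 → $t3=0&0=0
sub $t3, $t3, 5 → $t3=0-5=-5
sub $t3, $t3, 10 → $t3=(-5)-10=-15
add $t4, $t4, 4 → $t4=0+4=4
sub $t2, $t2, 1 → $t2=6-1=5
cmp $t2, 3  (cmp 5,3)
bgt L2: taken
lw $t5, 0($t4) → $t5=M[4]=18
and $t3, $t3, $t5 → $t3=(-15)&18=16
sub $t3, $t3, 5 → $t3=16-5=11
sub $t3, $t3, 10 → $t3=11-10=1
add $t4, $t4, 4 → $t4=4+4=8
sub $t2, $t2, 1 → $t2=5-1=4
cmp $t2, 3  (cmp 4,3)
bgt L2: taken
lw $t5, 0($t4) → $t5=M[8]=-3
and $t3, $t3, $t5 → $t3=1&(-3)=1
sub $t3, $t3, 5 → $t3=1-5=-4
sub $t3, $t3, 10 → $t3=(-4)-10=-14
add $t4, $t4, 4 → $t4=8+4=12
sub $t2, $t2, 1 → $t2=4-1=3
cmp $t2, 3  (cmp 3,3)
bgt L2: not taken
and $t3, $t3, $t5 → $t3=(-14)&(-3)=-16
sw $t3, (8) → M[8]=-16
halt.
Total executed instructions: 31.

31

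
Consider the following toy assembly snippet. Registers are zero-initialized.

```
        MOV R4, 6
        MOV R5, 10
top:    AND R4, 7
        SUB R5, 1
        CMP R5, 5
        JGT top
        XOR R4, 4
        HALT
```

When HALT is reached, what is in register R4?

2

MOV R4, 6 → R4=6
MOV R5, 10 → R5=10
AND R4, 7 → R4=6&7=6
SUB R5, 1 → R5=10-1=9
CMP R5, 5  (cmp 9,5)
JGT top: taken
AND R4, 7 → R4=6&7=6
SUB R5, 1 → R5=9-1=8
CMP R5, 5  (cmp 8,5)
JGT top: taken
AND R4, 7 → R4=6&7=6
SUB R5, 1 → R5=8-1=7
CMP R5, 5  (cmp 7,5)
JGT top: taken
AND R4, 7 → R4=6&7=6
SUB R5, 1 → R5=7-1=6
CMP R5, 5  (cmp 6,5)
JGT top: taken
AND R4, 7 → R4=6&7=6
SUB R5, 1 → R5=6-1=5
CMP R5, 5  (cmp 5,5)
JGT top: not taken
XOR R4, 4 → R4=6^4=2
halt.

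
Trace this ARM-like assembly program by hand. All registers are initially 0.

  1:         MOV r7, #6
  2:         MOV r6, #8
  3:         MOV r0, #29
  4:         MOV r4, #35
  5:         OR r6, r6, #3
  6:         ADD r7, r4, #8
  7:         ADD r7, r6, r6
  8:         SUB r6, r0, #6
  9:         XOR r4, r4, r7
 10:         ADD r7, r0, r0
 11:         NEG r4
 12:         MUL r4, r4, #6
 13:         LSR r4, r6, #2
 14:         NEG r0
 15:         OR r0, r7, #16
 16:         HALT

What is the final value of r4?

after MOV r7, #6: r7=6
after MOV r6, #8: r6=8
after MOV r0, #29: r0=29
after MOV r4, #35: r4=35
after OR r6, r6, #3: r6=8|3=11
after ADD r7, r4, #8: r7=35+8=43
after ADD r7, r6, r6: r7=11+11=22
after SUB r6, r0, #6: r6=29-6=23
after XOR r4, r4, r7: r4=35^22=53
after ADD r7, r0, r0: r7=29+29=58
after NEG r4: r4=-(53)=-53
after MUL r4, r4, #6: r4=(-53)*6=-318
after LSR r4, r6, #2: r4=23>>2=5
after NEG r0: r0=-(29)=-29
after OR r0, r7, #16: r0=58|16=58
halt.

5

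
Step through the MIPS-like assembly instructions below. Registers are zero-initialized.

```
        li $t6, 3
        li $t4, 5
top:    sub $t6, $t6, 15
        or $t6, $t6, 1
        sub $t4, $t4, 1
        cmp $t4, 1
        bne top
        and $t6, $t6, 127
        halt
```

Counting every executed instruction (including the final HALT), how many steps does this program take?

24

after li $t6, 3: $t6=3
after li $t4, 5: $t4=5
after sub $t6, $t6, 15: $t6=3-15=-12
after or $t6, $t6, 1: $t6=(-12)|1=-11
after sub $t4, $t4, 1: $t4=5-1=4
cmp $t4, 1  (cmp 4,1)
bne top: taken
after sub $t6, $t6, 15: $t6=(-11)-15=-26
after or $t6, $t6, 1: $t6=(-26)|1=-25
after sub $t4, $t4, 1: $t4=4-1=3
cmp $t4, 1  (cmp 3,1)
bne top: taken
after sub $t6, $t6, 15: $t6=(-25)-15=-40
after or $t6, $t6, 1: $t6=(-40)|1=-39
after sub $t4, $t4, 1: $t4=3-1=2
cmp $t4, 1  (cmp 2,1)
bne top: taken
after sub $t6, $t6, 15: $t6=(-39)-15=-54
after or $t6, $t6, 1: $t6=(-54)|1=-53
after sub $t4, $t4, 1: $t4=2-1=1
cmp $t4, 1  (cmp 1,1)
bne top: not taken
after and $t6, $t6, 127: $t6=(-53)&127=75
halt.
Total executed instructions: 24.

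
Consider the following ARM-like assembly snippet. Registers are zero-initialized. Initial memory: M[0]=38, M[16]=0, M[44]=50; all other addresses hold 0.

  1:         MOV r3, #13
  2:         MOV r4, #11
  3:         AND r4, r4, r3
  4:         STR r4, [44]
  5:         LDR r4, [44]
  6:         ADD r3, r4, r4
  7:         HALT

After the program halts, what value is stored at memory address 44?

after MOV r3, #13: r3=13
after MOV r4, #11: r4=11
after AND r4, r4, r3: r4=11&13=9
STR r4, [44] → M[44]=9
after LDR r4, [44]: r4=M[44]=9
after ADD r3, r4, r4: r3=9+9=18
halt.

9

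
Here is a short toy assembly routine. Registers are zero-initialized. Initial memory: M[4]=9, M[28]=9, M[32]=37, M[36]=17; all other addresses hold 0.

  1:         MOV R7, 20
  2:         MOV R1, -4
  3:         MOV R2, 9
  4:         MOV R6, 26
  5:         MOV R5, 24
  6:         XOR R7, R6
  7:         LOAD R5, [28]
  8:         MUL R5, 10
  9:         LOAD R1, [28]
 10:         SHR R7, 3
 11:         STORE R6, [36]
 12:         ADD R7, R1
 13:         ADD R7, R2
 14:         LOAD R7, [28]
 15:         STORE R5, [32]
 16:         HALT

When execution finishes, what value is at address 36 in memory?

MOV R7, 20 → R7=20
MOV R1, -4 → R1=-4
MOV R2, 9 → R2=9
MOV R6, 26 → R6=26
MOV R5, 24 → R5=24
XOR R7, R6 → R7=20^26=14
LOAD R5, [28] → R5=M[28]=9
MUL R5, 10 → R5=9*10=90
LOAD R1, [28] → R1=M[28]=9
SHR R7, 3 → R7=14>>3=1
STORE R6, [36] → M[36]=26
ADD R7, R1 → R7=1+9=10
ADD R7, R2 → R7=10+9=19
LOAD R7, [28] → R7=M[28]=9
STORE R5, [32] → M[32]=90
halt.

26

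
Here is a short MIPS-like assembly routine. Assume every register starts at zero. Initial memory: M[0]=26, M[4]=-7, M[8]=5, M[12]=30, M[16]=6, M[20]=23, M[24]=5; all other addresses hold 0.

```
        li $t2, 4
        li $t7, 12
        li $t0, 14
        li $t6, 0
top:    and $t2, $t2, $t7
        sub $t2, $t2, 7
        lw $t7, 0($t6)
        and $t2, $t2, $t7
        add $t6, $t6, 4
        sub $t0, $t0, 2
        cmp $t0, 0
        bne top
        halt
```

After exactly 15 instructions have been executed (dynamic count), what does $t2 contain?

$t2=4
$t7=12
$t0=14
$t6=0
$t2=4&12=4
$t2=4-7=-3
$t7=M[0]=26
$t2=(-3)&26=24
$t6=0+4=4
$t0=14-2=12
cmp $t0, 0  (cmp 12,0)
bne top: taken
$t2=24&26=24
$t2=24-7=17
$t7=M[4]=-7
After step 15: $t2 = 17.

17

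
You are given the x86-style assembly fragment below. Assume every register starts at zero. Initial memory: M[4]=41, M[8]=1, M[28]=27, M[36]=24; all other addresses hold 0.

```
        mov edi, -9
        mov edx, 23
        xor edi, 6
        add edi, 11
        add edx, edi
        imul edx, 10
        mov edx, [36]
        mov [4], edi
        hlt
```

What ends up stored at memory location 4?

-4

after mov edi, -9: edi=-9
after mov edx, 23: edx=23
after xor edi, 6: edi=(-9)^6=-15
after add edi, 11: edi=(-15)+11=-4
after add edx, edi: edx=23+(-4)=19
after imul edx, 10: edx=19*10=190
after mov edx, [36]: edx=M[36]=24
mov [4], edi → M[4]=-4
halt.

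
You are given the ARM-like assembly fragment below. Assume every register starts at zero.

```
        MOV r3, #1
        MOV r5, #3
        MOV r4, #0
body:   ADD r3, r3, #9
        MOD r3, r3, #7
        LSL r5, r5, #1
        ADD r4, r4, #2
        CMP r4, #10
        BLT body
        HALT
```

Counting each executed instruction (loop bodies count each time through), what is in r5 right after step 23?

after MOV r3, #1: r3=1
after MOV r5, #3: r5=3
after MOV r4, #0: r4=0
after ADD r3, r3, #9: r3=1+9=10
after MOD r3, r3, #7: r3=10%7=3
after LSL r5, r5, #1: r5=3<<1=6
after ADD r4, r4, #2: r4=0+2=2
CMP r4, #10  (cmp 2,10)
BLT body: taken
after ADD r3, r3, #9: r3=3+9=12
after MOD r3, r3, #7: r3=12%7=5
after LSL r5, r5, #1: r5=6<<1=12
after ADD r4, r4, #2: r4=2+2=4
CMP r4, #10  (cmp 4,10)
BLT body: taken
after ADD r3, r3, #9: r3=5+9=14
after MOD r3, r3, #7: r3=14%7=0
after LSL r5, r5, #1: r5=12<<1=24
after ADD r4, r4, #2: r4=4+2=6
CMP r4, #10  (cmp 6,10)
BLT body: taken
after ADD r3, r3, #9: r3=0+9=9
after MOD r3, r3, #7: r3=9%7=2
After step 23: r5 = 24.

24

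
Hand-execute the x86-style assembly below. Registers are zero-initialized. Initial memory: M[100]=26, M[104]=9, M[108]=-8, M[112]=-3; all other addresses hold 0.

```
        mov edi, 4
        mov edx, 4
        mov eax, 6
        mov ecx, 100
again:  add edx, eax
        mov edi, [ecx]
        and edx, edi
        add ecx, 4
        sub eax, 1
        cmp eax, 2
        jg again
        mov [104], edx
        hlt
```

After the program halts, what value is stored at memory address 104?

mov edi, 4 → edi=4
mov edx, 4 → edx=4
mov eax, 6 → eax=6
mov ecx, 100 → ecx=100
add edx, eax → edx=4+6=10
mov edi, [ecx] → edi=M[100]=26
and edx, edi → edx=10&26=10
add ecx, 4 → ecx=100+4=104
sub eax, 1 → eax=6-1=5
cmp eax, 2  (cmp 5,2)
jg again: taken
add edx, eax → edx=10+5=15
mov edi, [ecx] → edi=M[104]=9
and edx, edi → edx=15&9=9
add ecx, 4 → ecx=104+4=108
sub eax, 1 → eax=5-1=4
cmp eax, 2  (cmp 4,2)
jg again: taken
add edx, eax → edx=9+4=13
mov edi, [ecx] → edi=M[108]=-8
and edx, edi → edx=13&(-8)=8
add ecx, 4 → ecx=108+4=112
sub eax, 1 → eax=4-1=3
cmp eax, 2  (cmp 3,2)
jg again: taken
add edx, eax → edx=8+3=11
mov edi, [ecx] → edi=M[112]=-3
and edx, edi → edx=11&(-3)=9
add ecx, 4 → ecx=112+4=116
sub eax, 1 → eax=3-1=2
cmp eax, 2  (cmp 2,2)
jg again: not taken
mov [104], edx → M[104]=9
halt.

9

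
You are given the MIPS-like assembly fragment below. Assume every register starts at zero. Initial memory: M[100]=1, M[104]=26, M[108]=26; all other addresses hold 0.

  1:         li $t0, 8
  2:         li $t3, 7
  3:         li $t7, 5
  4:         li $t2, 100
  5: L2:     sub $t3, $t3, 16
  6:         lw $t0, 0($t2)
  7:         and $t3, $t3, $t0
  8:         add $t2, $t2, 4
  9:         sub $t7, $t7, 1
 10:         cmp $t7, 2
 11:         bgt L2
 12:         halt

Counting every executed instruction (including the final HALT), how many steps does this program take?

li $t0, 8 → $t0=8
li $t3, 7 → $t3=7
li $t7, 5 → $t7=5
li $t2, 100 → $t2=100
sub $t3, $t3, 16 → $t3=7-16=-9
lw $t0, 0($t2) → $t0=M[100]=1
and $t3, $t3, $t0 → $t3=(-9)&1=1
add $t2, $t2, 4 → $t2=100+4=104
sub $t7, $t7, 1 → $t7=5-1=4
cmp $t7, 2  (cmp 4,2)
bgt L2: taken
sub $t3, $t3, 16 → $t3=1-16=-15
lw $t0, 0($t2) → $t0=M[104]=26
and $t3, $t3, $t0 → $t3=(-15)&26=16
add $t2, $t2, 4 → $t2=104+4=108
sub $t7, $t7, 1 → $t7=4-1=3
cmp $t7, 2  (cmp 3,2)
bgt L2: taken
sub $t3, $t3, 16 → $t3=16-16=0
lw $t0, 0($t2) → $t0=M[108]=26
and $t3, $t3, $t0 → $t3=0&26=0
add $t2, $t2, 4 → $t2=108+4=112
sub $t7, $t7, 1 → $t7=3-1=2
cmp $t7, 2  (cmp 2,2)
bgt L2: not taken
halt.
Total executed instructions: 26.

26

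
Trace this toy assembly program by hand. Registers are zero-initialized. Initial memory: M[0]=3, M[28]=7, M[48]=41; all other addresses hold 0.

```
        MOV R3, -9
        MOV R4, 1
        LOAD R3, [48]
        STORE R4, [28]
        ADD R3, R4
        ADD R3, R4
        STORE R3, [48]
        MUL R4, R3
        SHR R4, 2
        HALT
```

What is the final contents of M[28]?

1

MOV R3, -9 → R3=-9
MOV R4, 1 → R4=1
LOAD R3, [48] → R3=M[48]=41
STORE R4, [28] → M[28]=1
ADD R3, R4 → R3=41+1=42
ADD R3, R4 → R3=42+1=43
STORE R3, [48] → M[48]=43
MUL R4, R3 → R4=1*43=43
SHR R4, 2 → R4=43>>2=10
halt.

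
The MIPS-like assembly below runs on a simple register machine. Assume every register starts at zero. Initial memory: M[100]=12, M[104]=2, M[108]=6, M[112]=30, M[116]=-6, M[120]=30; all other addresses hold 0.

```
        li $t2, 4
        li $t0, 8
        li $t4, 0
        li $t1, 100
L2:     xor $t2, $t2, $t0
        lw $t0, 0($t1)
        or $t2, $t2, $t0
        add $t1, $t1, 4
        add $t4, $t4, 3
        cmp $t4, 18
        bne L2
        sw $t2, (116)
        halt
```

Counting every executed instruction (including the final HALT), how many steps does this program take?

48

after li $t2, 4: $t2=4
after li $t0, 8: $t0=8
after li $t4, 0: $t4=0
after li $t1, 100: $t1=100
after xor $t2, $t2, $t0: $t2=4^8=12
after lw $t0, 0($t1): $t0=M[100]=12
after or $t2, $t2, $t0: $t2=12|12=12
after add $t1, $t1, 4: $t1=100+4=104
after add $t4, $t4, 3: $t4=0+3=3
cmp $t4, 18  (cmp 3,18)
bne L2: taken
after xor $t2, $t2, $t0: $t2=12^12=0
after lw $t0, 0($t1): $t0=M[104]=2
after or $t2, $t2, $t0: $t2=0|2=2
after add $t1, $t1, 4: $t1=104+4=108
after add $t4, $t4, 3: $t4=3+3=6
cmp $t4, 18  (cmp 6,18)
bne L2: taken
after xor $t2, $t2, $t0: $t2=2^2=0
after lw $t0, 0($t1): $t0=M[108]=6
after or $t2, $t2, $t0: $t2=0|6=6
after add $t1, $t1, 4: $t1=108+4=112
after add $t4, $t4, 3: $t4=6+3=9
cmp $t4, 18  (cmp 9,18)
bne L2: taken
after xor $t2, $t2, $t0: $t2=6^6=0
after lw $t0, 0($t1): $t0=M[112]=30
after or $t2, $t2, $t0: $t2=0|30=30
after add $t1, $t1, 4: $t1=112+4=116
after add $t4, $t4, 3: $t4=9+3=12
cmp $t4, 18  (cmp 12,18)
bne L2: taken
after xor $t2, $t2, $t0: $t2=30^30=0
after lw $t0, 0($t1): $t0=M[116]=-6
after or $t2, $t2, $t0: $t2=0|(-6)=-6
after add $t1, $t1, 4: $t1=116+4=120
after add $t4, $t4, 3: $t4=12+3=15
cmp $t4, 18  (cmp 15,18)
bne L2: taken
after xor $t2, $t2, $t0: $t2=(-6)^(-6)=0
after lw $t0, 0($t1): $t0=M[120]=30
after or $t2, $t2, $t0: $t2=0|30=30
after add $t1, $t1, 4: $t1=120+4=124
after add $t4, $t4, 3: $t4=15+3=18
cmp $t4, 18  (cmp 18,18)
bne L2: not taken
sw $t2, (116) → M[116]=30
halt.
Total executed instructions: 48.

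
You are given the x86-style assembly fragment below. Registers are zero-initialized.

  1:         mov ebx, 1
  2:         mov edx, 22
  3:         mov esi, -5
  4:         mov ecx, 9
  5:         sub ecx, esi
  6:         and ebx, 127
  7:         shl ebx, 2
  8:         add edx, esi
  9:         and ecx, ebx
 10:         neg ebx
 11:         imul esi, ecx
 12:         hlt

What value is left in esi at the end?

mov ebx, 1 → ebx=1
mov edx, 22 → edx=22
mov esi, -5 → esi=-5
mov ecx, 9 → ecx=9
sub ecx, esi → ecx=9-(-5)=14
and ebx, 127 → ebx=1&127=1
shl ebx, 2 → ebx=1<<2=4
add edx, esi → edx=22+(-5)=17
and ecx, ebx → ecx=14&4=4
neg ebx → ebx=-(4)=-4
imul esi, ecx → esi=(-5)*4=-20
halt.

-20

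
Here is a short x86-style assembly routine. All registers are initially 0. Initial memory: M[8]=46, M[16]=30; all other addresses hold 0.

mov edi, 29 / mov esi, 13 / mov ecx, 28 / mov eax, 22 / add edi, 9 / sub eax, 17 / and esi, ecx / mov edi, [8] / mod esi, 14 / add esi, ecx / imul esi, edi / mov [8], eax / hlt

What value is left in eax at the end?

5

edi=29
esi=13
ecx=28
eax=22
edi=29+9=38
eax=22-17=5
esi=13&28=12
edi=M[8]=46
esi=12%14=12
esi=12+28=40
esi=40*46=1840
mov [8], eax → M[8]=5
halt.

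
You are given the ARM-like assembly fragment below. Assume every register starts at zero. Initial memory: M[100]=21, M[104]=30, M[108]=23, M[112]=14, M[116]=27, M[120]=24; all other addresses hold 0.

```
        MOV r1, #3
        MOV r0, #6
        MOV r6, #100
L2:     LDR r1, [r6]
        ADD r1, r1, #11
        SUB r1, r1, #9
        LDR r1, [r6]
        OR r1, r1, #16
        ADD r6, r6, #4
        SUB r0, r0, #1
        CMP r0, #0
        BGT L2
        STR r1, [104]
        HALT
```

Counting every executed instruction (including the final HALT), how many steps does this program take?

MOV r1, #3 → r1=3
MOV r0, #6 → r0=6
MOV r6, #100 → r6=100
LDR r1, [r6] → r1=M[100]=21
ADD r1, r1, #11 → r1=21+11=32
SUB r1, r1, #9 → r1=32-9=23
LDR r1, [r6] → r1=M[100]=21
OR r1, r1, #16 → r1=21|16=21
ADD r6, r6, #4 → r6=100+4=104
SUB r0, r0, #1 → r0=6-1=5
CMP r0, #0  (cmp 5,0)
BGT L2: taken
LDR r1, [r6] → r1=M[104]=30
ADD r1, r1, #11 → r1=30+11=41
SUB r1, r1, #9 → r1=41-9=32
LDR r1, [r6] → r1=M[104]=30
OR r1, r1, #16 → r1=30|16=30
ADD r6, r6, #4 → r6=104+4=108
SUB r0, r0, #1 → r0=5-1=4
CMP r0, #0  (cmp 4,0)
BGT L2: taken
LDR r1, [r6] → r1=M[108]=23
ADD r1, r1, #11 → r1=23+11=34
SUB r1, r1, #9 → r1=34-9=25
LDR r1, [r6] → r1=M[108]=23
OR r1, r1, #16 → r1=23|16=23
ADD r6, r6, #4 → r6=108+4=112
SUB r0, r0, #1 → r0=4-1=3
CMP r0, #0  (cmp 3,0)
BGT L2: taken
LDR r1, [r6] → r1=M[112]=14
ADD r1, r1, #11 → r1=14+11=25
SUB r1, r1, #9 → r1=25-9=16
LDR r1, [r6] → r1=M[112]=14
OR r1, r1, #16 → r1=14|16=30
ADD r6, r6, #4 → r6=112+4=116
SUB r0, r0, #1 → r0=3-1=2
CMP r0, #0  (cmp 2,0)
BGT L2: taken
LDR r1, [r6] → r1=M[116]=27
ADD r1, r1, #11 → r1=27+11=38
SUB r1, r1, #9 → r1=38-9=29
LDR r1, [r6] → r1=M[116]=27
OR r1, r1, #16 → r1=27|16=27
ADD r6, r6, #4 → r6=116+4=120
SUB r0, r0, #1 → r0=2-1=1
CMP r0, #0  (cmp 1,0)
BGT L2: taken
LDR r1, [r6] → r1=M[120]=24
ADD r1, r1, #11 → r1=24+11=35
SUB r1, r1, #9 → r1=35-9=26
LDR r1, [r6] → r1=M[120]=24
OR r1, r1, #16 → r1=24|16=24
ADD r6, r6, #4 → r6=120+4=124
SUB r0, r0, #1 → r0=1-1=0
CMP r0, #0  (cmp 0,0)
BGT L2: not taken
STR r1, [104] → M[104]=24
halt.
Total executed instructions: 59.

59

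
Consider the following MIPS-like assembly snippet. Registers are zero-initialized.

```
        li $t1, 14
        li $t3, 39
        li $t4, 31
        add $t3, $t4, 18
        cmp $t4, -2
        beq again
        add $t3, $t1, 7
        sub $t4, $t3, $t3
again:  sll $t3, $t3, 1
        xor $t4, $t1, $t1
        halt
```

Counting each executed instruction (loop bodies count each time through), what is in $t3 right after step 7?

21

after li $t1, 14: $t1=14
after li $t3, 39: $t3=39
after li $t4, 31: $t4=31
after add $t3, $t4, 18: $t3=31+18=49
cmp $t4, -2  (cmp 31,-2)
beq again: not taken
after add $t3, $t1, 7: $t3=14+7=21
After step 7: $t3 = 21.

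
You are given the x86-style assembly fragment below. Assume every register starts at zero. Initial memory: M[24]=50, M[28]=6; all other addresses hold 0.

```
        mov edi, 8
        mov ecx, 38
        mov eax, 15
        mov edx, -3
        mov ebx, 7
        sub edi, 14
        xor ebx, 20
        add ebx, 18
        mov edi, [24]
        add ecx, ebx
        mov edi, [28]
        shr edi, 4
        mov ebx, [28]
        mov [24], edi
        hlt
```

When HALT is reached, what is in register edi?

0

after mov edi, 8: edi=8
after mov ecx, 38: ecx=38
after mov eax, 15: eax=15
after mov edx, -3: edx=-3
after mov ebx, 7: ebx=7
after sub edi, 14: edi=8-14=-6
after xor ebx, 20: ebx=7^20=19
after add ebx, 18: ebx=19+18=37
after mov edi, [24]: edi=M[24]=50
after add ecx, ebx: ecx=38+37=75
after mov edi, [28]: edi=M[28]=6
after shr edi, 4: edi=6>>4=0
after mov ebx, [28]: ebx=M[28]=6
mov [24], edi → M[24]=0
halt.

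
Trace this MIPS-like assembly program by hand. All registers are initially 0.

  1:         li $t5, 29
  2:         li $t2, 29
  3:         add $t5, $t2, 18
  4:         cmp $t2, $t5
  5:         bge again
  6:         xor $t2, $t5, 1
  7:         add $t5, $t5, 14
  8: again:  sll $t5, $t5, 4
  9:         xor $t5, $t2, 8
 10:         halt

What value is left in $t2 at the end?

46

$t5=29
$t2=29
$t5=29+18=47
cmp $t2, $t5  (cmp 29,47)
bge again: not taken
$t2=47^1=46
$t5=47+14=61
$t5=61<<4=976
$t5=46^8=38
halt.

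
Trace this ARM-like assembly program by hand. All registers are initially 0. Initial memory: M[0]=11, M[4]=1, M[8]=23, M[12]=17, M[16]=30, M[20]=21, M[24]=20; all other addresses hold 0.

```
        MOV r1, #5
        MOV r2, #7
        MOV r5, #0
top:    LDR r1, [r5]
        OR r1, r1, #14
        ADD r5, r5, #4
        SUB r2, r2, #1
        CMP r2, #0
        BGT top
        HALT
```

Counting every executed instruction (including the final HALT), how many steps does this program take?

46

after MOV r1, #5: r1=5
after MOV r2, #7: r2=7
after MOV r5, #0: r5=0
after LDR r1, [r5]: r1=M[0]=11
after OR r1, r1, #14: r1=11|14=15
after ADD r5, r5, #4: r5=0+4=4
after SUB r2, r2, #1: r2=7-1=6
CMP r2, #0  (cmp 6,0)
BGT top: taken
after LDR r1, [r5]: r1=M[4]=1
after OR r1, r1, #14: r1=1|14=15
after ADD r5, r5, #4: r5=4+4=8
after SUB r2, r2, #1: r2=6-1=5
CMP r2, #0  (cmp 5,0)
BGT top: taken
after LDR r1, [r5]: r1=M[8]=23
after OR r1, r1, #14: r1=23|14=31
after ADD r5, r5, #4: r5=8+4=12
after SUB r2, r2, #1: r2=5-1=4
CMP r2, #0  (cmp 4,0)
BGT top: taken
after LDR r1, [r5]: r1=M[12]=17
after OR r1, r1, #14: r1=17|14=31
after ADD r5, r5, #4: r5=12+4=16
after SUB r2, r2, #1: r2=4-1=3
CMP r2, #0  (cmp 3,0)
BGT top: taken
after LDR r1, [r5]: r1=M[16]=30
after OR r1, r1, #14: r1=30|14=30
after ADD r5, r5, #4: r5=16+4=20
after SUB r2, r2, #1: r2=3-1=2
CMP r2, #0  (cmp 2,0)
BGT top: taken
after LDR r1, [r5]: r1=M[20]=21
after OR r1, r1, #14: r1=21|14=31
after ADD r5, r5, #4: r5=20+4=24
after SUB r2, r2, #1: r2=2-1=1
CMP r2, #0  (cmp 1,0)
BGT top: taken
after LDR r1, [r5]: r1=M[24]=20
after OR r1, r1, #14: r1=20|14=30
after ADD r5, r5, #4: r5=24+4=28
after SUB r2, r2, #1: r2=1-1=0
CMP r2, #0  (cmp 0,0)
BGT top: not taken
halt.
Total executed instructions: 46.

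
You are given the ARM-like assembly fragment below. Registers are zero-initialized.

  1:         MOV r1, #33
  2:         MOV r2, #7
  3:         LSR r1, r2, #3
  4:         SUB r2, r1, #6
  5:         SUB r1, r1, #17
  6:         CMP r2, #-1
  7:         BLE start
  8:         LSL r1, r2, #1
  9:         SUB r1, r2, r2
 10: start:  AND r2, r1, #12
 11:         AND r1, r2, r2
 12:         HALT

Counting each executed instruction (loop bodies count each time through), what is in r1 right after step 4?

0

after MOV r1, #33: r1=33
after MOV r2, #7: r2=7
after LSR r1, r2, #3: r1=7>>3=0
after SUB r2, r1, #6: r2=0-6=-6
After step 4: r1 = 0.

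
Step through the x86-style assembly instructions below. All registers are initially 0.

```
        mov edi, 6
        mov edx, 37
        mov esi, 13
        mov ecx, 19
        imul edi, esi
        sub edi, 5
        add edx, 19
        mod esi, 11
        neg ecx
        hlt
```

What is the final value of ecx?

after mov edi, 6: edi=6
after mov edx, 37: edx=37
after mov esi, 13: esi=13
after mov ecx, 19: ecx=19
after imul edi, esi: edi=6*13=78
after sub edi, 5: edi=78-5=73
after add edx, 19: edx=37+19=56
after mod esi, 11: esi=13%11=2
after neg ecx: ecx=-(19)=-19
halt.

-19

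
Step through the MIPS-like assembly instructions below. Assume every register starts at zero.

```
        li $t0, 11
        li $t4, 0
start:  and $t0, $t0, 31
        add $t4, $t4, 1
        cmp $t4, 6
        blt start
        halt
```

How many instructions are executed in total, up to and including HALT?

after li $t0, 11: $t0=11
after li $t4, 0: $t4=0
after and $t0, $t0, 31: $t0=11&31=11
after add $t4, $t4, 1: $t4=0+1=1
cmp $t4, 6  (cmp 1,6)
blt start: taken
after and $t0, $t0, 31: $t0=11&31=11
after add $t4, $t4, 1: $t4=1+1=2
cmp $t4, 6  (cmp 2,6)
blt start: taken
after and $t0, $t0, 31: $t0=11&31=11
after add $t4, $t4, 1: $t4=2+1=3
cmp $t4, 6  (cmp 3,6)
blt start: taken
after and $t0, $t0, 31: $t0=11&31=11
after add $t4, $t4, 1: $t4=3+1=4
cmp $t4, 6  (cmp 4,6)
blt start: taken
after and $t0, $t0, 31: $t0=11&31=11
after add $t4, $t4, 1: $t4=4+1=5
cmp $t4, 6  (cmp 5,6)
blt start: taken
after and $t0, $t0, 31: $t0=11&31=11
after add $t4, $t4, 1: $t4=5+1=6
cmp $t4, 6  (cmp 6,6)
blt start: not taken
halt.
Total executed instructions: 27.

27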